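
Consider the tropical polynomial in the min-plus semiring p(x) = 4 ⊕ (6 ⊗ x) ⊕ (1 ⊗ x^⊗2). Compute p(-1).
p(-1) = -1

A tropical monomial a ⊗ x^⊗i evaluates to a + i · x. Evaluating each term at x = -1:
  Term 0 contributes 4 + 0 · -1 = 4
  Term 1 contributes 6 + 1 · -1 = 5
  Term 2 contributes 1 + 2 · -1 = -1
p(-1) = ⊕ of these = min[4, 5, -1] = -1.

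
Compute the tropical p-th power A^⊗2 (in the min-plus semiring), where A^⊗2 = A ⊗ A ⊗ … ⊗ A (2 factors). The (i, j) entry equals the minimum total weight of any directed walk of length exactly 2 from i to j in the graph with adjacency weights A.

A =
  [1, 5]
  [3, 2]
A^⊗2 =
  [2, 6]
  [4, 4]

Each entry (A^⊗2)_ij equals the minimum over all length-2 walks i = v_0 → v_1 → … → v_2 = j of Σ_t A[v_t][v_{t+1}]. For example, for (i, j) = (0, 1) we minimise over 2 possible intermediate vertex sequences; the minimum is 6, attained along the walk 0 → 0 → 1.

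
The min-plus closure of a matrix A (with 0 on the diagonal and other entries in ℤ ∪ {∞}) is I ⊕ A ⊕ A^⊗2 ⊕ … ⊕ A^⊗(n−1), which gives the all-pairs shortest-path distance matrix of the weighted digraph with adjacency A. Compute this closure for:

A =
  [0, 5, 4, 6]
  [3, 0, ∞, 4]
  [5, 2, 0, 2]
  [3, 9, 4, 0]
Closure =
  [0, 5, 4, 6]
  [3, 0, 7, 4]
  [5, 2, 0, 2]
  [3, 6, 4, 0]

This is the Floyd-Warshall all-pairs shortest-path computation. For each intermediate vertex k = 0, 1, …, 3, update dist[i][j] ← min(dist[i][j], dist[i][k] + dist[k][j]). The final matrix gives, for each (i, j), the minimum total weight of any directed path from i to j (possibly empty when i = j).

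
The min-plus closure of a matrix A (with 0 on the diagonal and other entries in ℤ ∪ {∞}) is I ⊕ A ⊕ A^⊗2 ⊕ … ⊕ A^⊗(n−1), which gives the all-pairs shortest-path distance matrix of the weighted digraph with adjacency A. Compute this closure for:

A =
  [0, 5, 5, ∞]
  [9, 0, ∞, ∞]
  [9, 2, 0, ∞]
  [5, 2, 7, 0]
Closure =
  [0, 5, 5, ∞]
  [9, 0, 14, ∞]
  [9, 2, 0, ∞]
  [5, 2, 7, 0]

This is the Floyd-Warshall all-pairs shortest-path computation. For each intermediate vertex k = 0, 1, …, 3, update dist[i][j] ← min(dist[i][j], dist[i][k] + dist[k][j]). The final matrix gives, for each (i, j), the minimum total weight of any directed path from i to j (possibly empty when i = j).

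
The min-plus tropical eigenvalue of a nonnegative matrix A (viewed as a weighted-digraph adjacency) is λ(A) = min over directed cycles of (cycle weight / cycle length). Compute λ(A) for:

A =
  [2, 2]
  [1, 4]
λ(A) = 3/2

Enumerate directed cycles and compute their means (weight / length). Sample:
  cycle 0 → 0: weight = 2, length = 1, mean = 2/1 ≈ 2.000
  cycle 1 → 1: weight = 4, length = 1, mean = 4/1 ≈ 4.000
  cycle 0 → 1 → 0: weight = 3, length = 2, mean = 3/2 ≈ 1.500
  cycle 1 → 0 → 1: weight = 3, length = 2, mean = 3/2 ≈ 1.500
Minimum mean = 1.500, attained e.g. along the cycle 0 → 1 → 0 with weight 3 and length 2. So λ(A) = 3/2 = 3/2.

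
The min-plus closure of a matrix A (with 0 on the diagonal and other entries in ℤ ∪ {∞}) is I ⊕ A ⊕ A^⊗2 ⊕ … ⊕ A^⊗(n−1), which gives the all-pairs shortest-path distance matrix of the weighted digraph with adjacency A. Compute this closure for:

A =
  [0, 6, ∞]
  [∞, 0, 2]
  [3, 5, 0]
Closure =
  [0, 6, 8]
  [5, 0, 2]
  [3, 5, 0]

This is the Floyd-Warshall all-pairs shortest-path computation. For each intermediate vertex k = 0, 1, …, 2, update dist[i][j] ← min(dist[i][j], dist[i][k] + dist[k][j]). The final matrix gives, for each (i, j), the minimum total weight of any directed path from i to j (possibly empty when i = j).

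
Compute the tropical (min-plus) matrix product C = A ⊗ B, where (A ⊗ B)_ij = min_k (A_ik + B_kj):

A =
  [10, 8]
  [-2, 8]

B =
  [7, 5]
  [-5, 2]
A ⊗ B =
  [3, 10]
  [3, 3]

Apply the min-plus product entry-by-entry:
  C[0][0] = min over k of (A[0][0] + B[0][0] = 10 + 7 = 17, A[0][1] + B[1][0] = 8 + -5 = 3) = 3 (attained at k = 1)
  C[0][1] = min over k of (A[0][0] + B[0][1] = 10 + 5 = 15, A[0][1] + B[1][1] = 8 + 2 = 10) = 10 (attained at k = 1)
  C[1][0] = min over k of (A[1][0] + B[0][0] = -2 + 7 = 5, A[1][1] + B[1][0] = 8 + -5 = 3) = 3 (attained at k = 1)
  C[1][1] = min over k of (A[1][0] + B[0][1] = -2 + 5 = 3, A[1][1] + B[1][1] = 8 + 2 = 10) = 3 (attained at k = 0)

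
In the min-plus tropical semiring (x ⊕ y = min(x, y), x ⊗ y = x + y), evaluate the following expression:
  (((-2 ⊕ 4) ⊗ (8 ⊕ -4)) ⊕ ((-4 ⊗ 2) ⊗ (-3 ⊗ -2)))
(((-2 ⊕ 4) ⊗ (8 ⊕ -4)) ⊕ ((-4 ⊗ 2) ⊗ (-3 ⊗ -2))) = -7

Expand innermost to outermost. Recall ⊕ takes the minimum of its arguments and ⊗ takes their sum. Working out the expression (((-2 ⊕ 4) ⊗ (8 ⊕ -4)) ⊕ ((-4 ⊗ 2) ⊗ (-3 ⊗ -2))) gives -7.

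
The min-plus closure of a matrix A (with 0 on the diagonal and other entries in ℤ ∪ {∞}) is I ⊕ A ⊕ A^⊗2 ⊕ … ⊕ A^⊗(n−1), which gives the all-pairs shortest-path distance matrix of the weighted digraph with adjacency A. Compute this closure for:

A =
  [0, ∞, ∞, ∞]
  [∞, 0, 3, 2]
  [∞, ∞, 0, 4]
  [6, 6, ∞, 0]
Closure =
  [0, ∞, ∞, ∞]
  [8, 0, 3, 2]
  [10, 10, 0, 4]
  [6, 6, 9, 0]

This is the Floyd-Warshall all-pairs shortest-path computation. For each intermediate vertex k = 0, 1, …, 3, update dist[i][j] ← min(dist[i][j], dist[i][k] + dist[k][j]). The final matrix gives, for each (i, j), the minimum total weight of any directed path from i to j (possibly empty when i = j).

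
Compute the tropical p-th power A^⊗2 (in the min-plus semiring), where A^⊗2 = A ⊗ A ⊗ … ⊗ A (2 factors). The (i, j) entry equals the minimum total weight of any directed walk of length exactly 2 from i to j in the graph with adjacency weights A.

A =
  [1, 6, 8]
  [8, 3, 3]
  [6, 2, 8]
A^⊗2 =
  [2, 7, 9]
  [9, 5, 6]
  [7, 5, 5]

Each entry (A^⊗2)_ij equals the minimum over all length-2 walks i = v_0 → v_1 → … → v_2 = j of Σ_t A[v_t][v_{t+1}]. For example, for (i, j) = (0, 2) we minimise over 3 possible intermediate vertex sequences; the minimum is 9, attained along the walk 0 → 0 → 2.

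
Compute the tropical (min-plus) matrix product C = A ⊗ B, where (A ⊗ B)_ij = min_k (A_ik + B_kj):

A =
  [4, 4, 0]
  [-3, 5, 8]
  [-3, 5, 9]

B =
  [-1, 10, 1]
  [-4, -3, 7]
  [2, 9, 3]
A ⊗ B =
  [0, 1, 3]
  [-4, 2, -2]
  [-4, 2, -2]

Apply the min-plus product entry-by-entry:
  C[0][0] = min over k of (A[0][0] + B[0][0] = 4 + -1 = 3, A[0][1] + B[1][0] = 4 + -4 = 0, A[0][2] + B[2][0] = 0 + 2 = 2) = 0 (attained at k = 1)
  C[0][1] = min over k of (A[0][0] + B[0][1] = 4 + 10 = 14, A[0][1] + B[1][1] = 4 + -3 = 1, A[0][2] + B[2][1] = 0 + 9 = 9) = 1 (attained at k = 1)
  C[0][2] = min over k of (A[0][0] + B[0][2] = 4 + 1 = 5, A[0][1] + B[1][2] = 4 + 7 = 11, A[0][2] + B[2][2] = 0 + 3 = 3) = 3 (attained at k = 2)
  C[1][0] = min over k of (A[1][0] + B[0][0] = -3 + -1 = -4, A[1][1] + B[1][0] = 5 + -4 = 1, A[1][2] + B[2][0] = 8 + 2 = 10) = -4 (attained at k = 0)
  C[1][1] = min over k of (A[1][0] + B[0][1] = -3 + 10 = 7, A[1][1] + B[1][1] = 5 + -3 = 2, A[1][2] + B[2][1] = 8 + 9 = 17) = 2 (attained at k = 1)
  C[1][2] = min over k of (A[1][0] + B[0][2] = -3 + 1 = -2, A[1][1] + B[1][2] = 5 + 7 = 12, A[1][2] + B[2][2] = 8 + 3 = 11) = -2 (attained at k = 0)
  C[2][0] = min over k of (A[2][0] + B[0][0] = -3 + -1 = -4, A[2][1] + B[1][0] = 5 + -4 = 1, A[2][2] + B[2][0] = 9 + 2 = 11) = -4 (attained at k = 0)
  C[2][1] = min over k of (A[2][0] + B[0][1] = -3 + 10 = 7, A[2][1] + B[1][1] = 5 + -3 = 2, A[2][2] + B[2][1] = 9 + 9 = 18) = 2 (attained at k = 1)
  C[2][2] = min over k of (A[2][0] + B[0][2] = -3 + 1 = -2, A[2][1] + B[1][2] = 5 + 7 = 12, A[2][2] + B[2][2] = 9 + 3 = 12) = -2 (attained at k = 0)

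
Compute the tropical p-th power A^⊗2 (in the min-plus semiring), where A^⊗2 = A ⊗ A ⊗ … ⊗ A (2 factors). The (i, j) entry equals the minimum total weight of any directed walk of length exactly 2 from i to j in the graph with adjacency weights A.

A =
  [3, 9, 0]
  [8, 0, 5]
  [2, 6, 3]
A^⊗2 =
  [2, 6, 3]
  [7, 0, 5]
  [5, 6, 2]

Each entry (A^⊗2)_ij equals the minimum over all length-2 walks i = v_0 → v_1 → … → v_2 = j of Σ_t A[v_t][v_{t+1}]. For example, for (i, j) = (0, 2) we minimise over 3 possible intermediate vertex sequences; the minimum is 3, attained along the walk 0 → 0 → 2.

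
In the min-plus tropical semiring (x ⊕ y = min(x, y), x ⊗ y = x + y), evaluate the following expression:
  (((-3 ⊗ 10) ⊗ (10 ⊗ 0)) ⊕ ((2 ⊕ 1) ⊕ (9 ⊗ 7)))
(((-3 ⊗ 10) ⊗ (10 ⊗ 0)) ⊕ ((2 ⊕ 1) ⊕ (9 ⊗ 7))) = 1

Expand innermost to outermost. Recall ⊕ takes the minimum of its arguments and ⊗ takes their sum. Working out the expression (((-3 ⊗ 10) ⊗ (10 ⊗ 0)) ⊕ ((2 ⊕ 1) ⊕ (9 ⊗ 7))) gives 1.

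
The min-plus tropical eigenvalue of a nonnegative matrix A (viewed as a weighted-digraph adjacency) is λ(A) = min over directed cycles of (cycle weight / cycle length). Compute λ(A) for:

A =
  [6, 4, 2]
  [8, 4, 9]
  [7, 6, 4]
λ(A) = 4

Enumerate directed cycles and compute their means (weight / length). Sample:
  cycle 0 → 0: weight = 6, length = 1, mean = 6/1 ≈ 6.000
  cycle 1 → 1: weight = 4, length = 1, mean = 4/1 ≈ 4.000
  cycle 2 → 2: weight = 4, length = 1, mean = 4/1 ≈ 4.000
  cycle 0 → 1 → 0: weight = 12, length = 2, mean = 12/2 ≈ 6.000
  cycle 0 → 2 → 0: weight = 9, length = 2, mean = 9/2 ≈ 4.500
  cycle 1 → 0 → 1: weight = 12, length = 2, mean = 12/2 ≈ 6.000
Minimum mean = 4.000, attained e.g. along the cycle 1 → 1 with weight 4 and length 1. So λ(A) = 4/1 = 4.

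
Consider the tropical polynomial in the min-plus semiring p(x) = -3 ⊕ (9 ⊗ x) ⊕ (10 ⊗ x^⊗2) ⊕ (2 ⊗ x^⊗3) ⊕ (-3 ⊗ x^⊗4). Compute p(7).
p(7) = -3

A tropical monomial a ⊗ x^⊗i evaluates to a + i · x. Evaluating each term at x = 7:
  Term 0 contributes -3 + 0 · 7 = -3
  Term 1 contributes 9 + 1 · 7 = 16
  Term 2 contributes 10 + 2 · 7 = 24
  Term 3 contributes 2 + 3 · 7 = 23
  Term 4 contributes -3 + 4 · 7 = 25
p(7) = ⊕ of these = min[-3, 16, 24, 23, 25] = -3.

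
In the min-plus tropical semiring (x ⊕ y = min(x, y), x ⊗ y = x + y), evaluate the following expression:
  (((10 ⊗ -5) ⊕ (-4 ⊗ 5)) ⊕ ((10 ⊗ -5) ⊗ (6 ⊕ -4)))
(((10 ⊗ -5) ⊕ (-4 ⊗ 5)) ⊕ ((10 ⊗ -5) ⊗ (6 ⊕ -4))) = 1

Expand innermost to outermost. Recall ⊕ takes the minimum of its arguments and ⊗ takes their sum. Working out the expression (((10 ⊗ -5) ⊕ (-4 ⊗ 5)) ⊕ ((10 ⊗ -5) ⊗ (6 ⊕ -4))) gives 1.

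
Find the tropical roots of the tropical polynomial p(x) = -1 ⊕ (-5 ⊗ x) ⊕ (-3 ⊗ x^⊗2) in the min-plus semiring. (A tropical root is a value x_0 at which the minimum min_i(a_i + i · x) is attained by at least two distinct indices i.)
Roots: {-2, 4}

Each tropical root is a break point of the lower envelope of the lines y = a_i + i · x (there are 3 lines, with slopes 0, 1, ..., 2). Only the lines that attain the minimum somewhere contribute to roots; other lines are dominated. Here the surviving (envelope) indices are i = 2, i = 1, i = 0.
Intersections between consecutive envelope lines give the roots: for adjacent envelope indices i < j the intersection is x = (a_i − a_j) / (j − i). Reading off the sorted break points: {-2, 4}.
Verification: at each break x_0, at least two indices attain the minimum of min_i(a_i + i · x_0).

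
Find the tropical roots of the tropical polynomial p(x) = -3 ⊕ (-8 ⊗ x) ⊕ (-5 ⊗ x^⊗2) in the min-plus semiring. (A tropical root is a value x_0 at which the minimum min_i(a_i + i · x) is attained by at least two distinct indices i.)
Roots: {-3, 5}

Each tropical root is a break point of the lower envelope of the lines y = a_i + i · x (there are 3 lines, with slopes 0, 1, ..., 2). Only the lines that attain the minimum somewhere contribute to roots; other lines are dominated. Here the surviving (envelope) indices are i = 2, i = 1, i = 0.
Intersections between consecutive envelope lines give the roots: for adjacent envelope indices i < j the intersection is x = (a_i − a_j) / (j − i). Reading off the sorted break points: {-3, 5}.
Verification: at each break x_0, at least two indices attain the minimum of min_i(a_i + i · x_0).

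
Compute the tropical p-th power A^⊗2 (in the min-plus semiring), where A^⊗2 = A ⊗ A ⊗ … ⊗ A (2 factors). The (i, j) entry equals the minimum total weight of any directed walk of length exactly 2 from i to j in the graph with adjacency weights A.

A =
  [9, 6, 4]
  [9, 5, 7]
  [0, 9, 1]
A^⊗2 =
  [4, 11, 5]
  [7, 10, 8]
  [1, 6, 2]

Each entry (A^⊗2)_ij equals the minimum over all length-2 walks i = v_0 → v_1 → … → v_2 = j of Σ_t A[v_t][v_{t+1}]. For example, for (i, j) = (0, 2) we minimise over 3 possible intermediate vertex sequences; the minimum is 5, attained along the walk 0 → 2 → 2.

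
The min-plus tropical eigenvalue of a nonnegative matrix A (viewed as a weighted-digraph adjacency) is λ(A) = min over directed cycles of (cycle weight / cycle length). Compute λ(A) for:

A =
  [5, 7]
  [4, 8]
λ(A) = 5

Enumerate directed cycles and compute their means (weight / length). Sample:
  cycle 0 → 0: weight = 5, length = 1, mean = 5/1 ≈ 5.000
  cycle 1 → 1: weight = 8, length = 1, mean = 8/1 ≈ 8.000
  cycle 0 → 1 → 0: weight = 11, length = 2, mean = 11/2 ≈ 5.500
  cycle 1 → 0 → 1: weight = 11, length = 2, mean = 11/2 ≈ 5.500
Minimum mean = 5.000, attained e.g. along the cycle 0 → 0 with weight 5 and length 1. So λ(A) = 5/1 = 5.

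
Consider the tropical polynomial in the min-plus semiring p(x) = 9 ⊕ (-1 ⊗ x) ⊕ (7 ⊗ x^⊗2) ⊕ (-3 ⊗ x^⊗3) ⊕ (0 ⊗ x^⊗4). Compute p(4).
p(4) = 3

A tropical monomial a ⊗ x^⊗i evaluates to a + i · x. Evaluating each term at x = 4:
  Term 0 contributes 9 + 0 · 4 = 9
  Term 1 contributes -1 + 1 · 4 = 3
  Term 2 contributes 7 + 2 · 4 = 15
  Term 3 contributes -3 + 3 · 4 = 9
  Term 4 contributes 0 + 4 · 4 = 16
p(4) = ⊕ of these = min[9, 3, 15, 9, 16] = 3.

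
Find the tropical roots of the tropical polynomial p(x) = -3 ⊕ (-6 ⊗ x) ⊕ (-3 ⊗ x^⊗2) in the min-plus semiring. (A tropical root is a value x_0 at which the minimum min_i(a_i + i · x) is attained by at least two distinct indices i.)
Roots: {-3, 3}

Each tropical root is a break point of the lower envelope of the lines y = a_i + i · x (there are 3 lines, with slopes 0, 1, ..., 2). Only the lines that attain the minimum somewhere contribute to roots; other lines are dominated. Here the surviving (envelope) indices are i = 2, i = 1, i = 0.
Intersections between consecutive envelope lines give the roots: for adjacent envelope indices i < j the intersection is x = (a_i − a_j) / (j − i). Reading off the sorted break points: {-3, 3}.
Verification: at each break x_0, at least two indices attain the minimum of min_i(a_i + i · x_0).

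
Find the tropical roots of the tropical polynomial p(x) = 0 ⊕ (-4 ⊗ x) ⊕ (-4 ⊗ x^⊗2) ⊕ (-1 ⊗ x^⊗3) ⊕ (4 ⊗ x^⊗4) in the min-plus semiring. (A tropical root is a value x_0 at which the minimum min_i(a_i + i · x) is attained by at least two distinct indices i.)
Roots: {-5, -3, 0, 4}

Each tropical root is a break point of the lower envelope of the lines y = a_i + i · x (there are 5 lines, with slopes 0, 1, ..., 4). Only the lines that attain the minimum somewhere contribute to roots; other lines are dominated. Here the surviving (envelope) indices are i = 4, i = 3, i = 2, i = 1, i = 0.
Intersections between consecutive envelope lines give the roots: for adjacent envelope indices i < j the intersection is x = (a_i − a_j) / (j − i). Reading off the sorted break points: {-5, -3, 0, 4}.
Verification: at each break x_0, at least two indices attain the minimum of min_i(a_i + i · x_0).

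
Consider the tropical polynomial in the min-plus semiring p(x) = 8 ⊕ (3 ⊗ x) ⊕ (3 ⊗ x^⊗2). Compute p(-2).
p(-2) = -1

A tropical monomial a ⊗ x^⊗i evaluates to a + i · x. Evaluating each term at x = -2:
  Term 0 contributes 8 + 0 · -2 = 8
  Term 1 contributes 3 + 1 · -2 = 1
  Term 2 contributes 3 + 2 · -2 = -1
p(-2) = ⊕ of these = min[8, 1, -1] = -1.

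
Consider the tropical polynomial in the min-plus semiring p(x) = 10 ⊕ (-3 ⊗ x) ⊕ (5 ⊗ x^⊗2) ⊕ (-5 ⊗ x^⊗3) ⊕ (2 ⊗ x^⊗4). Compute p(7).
p(7) = 4

A tropical monomial a ⊗ x^⊗i evaluates to a + i · x. Evaluating each term at x = 7:
  Term 0 contributes 10 + 0 · 7 = 10
  Term 1 contributes -3 + 1 · 7 = 4
  Term 2 contributes 5 + 2 · 7 = 19
  Term 3 contributes -5 + 3 · 7 = 16
  Term 4 contributes 2 + 4 · 7 = 30
p(7) = ⊕ of these = min[10, 4, 19, 16, 30] = 4.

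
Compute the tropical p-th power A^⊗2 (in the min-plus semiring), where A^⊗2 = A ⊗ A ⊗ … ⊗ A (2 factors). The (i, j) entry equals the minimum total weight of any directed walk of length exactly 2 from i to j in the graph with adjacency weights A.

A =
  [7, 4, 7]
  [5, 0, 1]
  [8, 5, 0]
A^⊗2 =
  [9, 4, 5]
  [5, 0, 1]
  [8, 5, 0]

Each entry (A^⊗2)_ij equals the minimum over all length-2 walks i = v_0 → v_1 → … → v_2 = j of Σ_t A[v_t][v_{t+1}]. For example, for (i, j) = (0, 2) we minimise over 3 possible intermediate vertex sequences; the minimum is 5, attained along the walk 0 → 1 → 2.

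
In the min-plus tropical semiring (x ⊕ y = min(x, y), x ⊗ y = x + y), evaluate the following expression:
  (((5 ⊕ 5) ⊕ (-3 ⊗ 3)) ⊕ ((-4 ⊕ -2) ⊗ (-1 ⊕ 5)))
(((5 ⊕ 5) ⊕ (-3 ⊗ 3)) ⊕ ((-4 ⊕ -2) ⊗ (-1 ⊕ 5))) = -5

Expand innermost to outermost. Recall ⊕ takes the minimum of its arguments and ⊗ takes their sum. Working out the expression (((5 ⊕ 5) ⊕ (-3 ⊗ 3)) ⊕ ((-4 ⊕ -2) ⊗ (-1 ⊕ 5))) gives -5.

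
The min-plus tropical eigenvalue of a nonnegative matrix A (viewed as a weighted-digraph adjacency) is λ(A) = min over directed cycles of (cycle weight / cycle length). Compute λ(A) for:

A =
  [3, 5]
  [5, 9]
λ(A) = 3

Enumerate directed cycles and compute their means (weight / length). Sample:
  cycle 0 → 0: weight = 3, length = 1, mean = 3/1 ≈ 3.000
  cycle 1 → 1: weight = 9, length = 1, mean = 9/1 ≈ 9.000
  cycle 0 → 1 → 0: weight = 10, length = 2, mean = 10/2 ≈ 5.000
  cycle 1 → 0 → 1: weight = 10, length = 2, mean = 10/2 ≈ 5.000
Minimum mean = 3.000, attained e.g. along the cycle 0 → 0 with weight 3 and length 1. So λ(A) = 3/1 = 3.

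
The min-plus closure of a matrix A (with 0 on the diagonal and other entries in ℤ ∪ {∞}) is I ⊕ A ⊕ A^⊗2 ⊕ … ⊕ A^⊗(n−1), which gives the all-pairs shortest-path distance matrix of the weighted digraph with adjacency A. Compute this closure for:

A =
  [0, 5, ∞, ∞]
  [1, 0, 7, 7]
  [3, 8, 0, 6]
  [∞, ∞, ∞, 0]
Closure =
  [0, 5, 12, 12]
  [1, 0, 7, 7]
  [3, 8, 0, 6]
  [∞, ∞, ∞, 0]

This is the Floyd-Warshall all-pairs shortest-path computation. For each intermediate vertex k = 0, 1, …, 3, update dist[i][j] ← min(dist[i][j], dist[i][k] + dist[k][j]). The final matrix gives, for each (i, j), the minimum total weight of any directed path from i to j (possibly empty when i = j).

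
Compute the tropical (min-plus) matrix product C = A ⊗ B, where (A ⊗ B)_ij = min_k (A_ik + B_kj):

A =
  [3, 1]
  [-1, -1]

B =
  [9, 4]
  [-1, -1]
A ⊗ B =
  [0, 0]
  [-2, -2]

Apply the min-plus product entry-by-entry:
  C[0][0] = min over k of (A[0][0] + B[0][0] = 3 + 9 = 12, A[0][1] + B[1][0] = 1 + -1 = 0) = 0 (attained at k = 1)
  C[0][1] = min over k of (A[0][0] + B[0][1] = 3 + 4 = 7, A[0][1] + B[1][1] = 1 + -1 = 0) = 0 (attained at k = 1)
  C[1][0] = min over k of (A[1][0] + B[0][0] = -1 + 9 = 8, A[1][1] + B[1][0] = -1 + -1 = -2) = -2 (attained at k = 1)
  C[1][1] = min over k of (A[1][0] + B[0][1] = -1 + 4 = 3, A[1][1] + B[1][1] = -1 + -1 = -2) = -2 (attained at k = 1)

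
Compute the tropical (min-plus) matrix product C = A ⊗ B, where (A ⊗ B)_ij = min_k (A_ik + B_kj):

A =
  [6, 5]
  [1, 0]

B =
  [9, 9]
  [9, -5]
A ⊗ B =
  [14, 0]
  [9, -5]

Apply the min-plus product entry-by-entry:
  C[0][0] = min over k of (A[0][0] + B[0][0] = 6 + 9 = 15, A[0][1] + B[1][0] = 5 + 9 = 14) = 14 (attained at k = 1)
  C[0][1] = min over k of (A[0][0] + B[0][1] = 6 + 9 = 15, A[0][1] + B[1][1] = 5 + -5 = 0) = 0 (attained at k = 1)
  C[1][0] = min over k of (A[1][0] + B[0][0] = 1 + 9 = 10, A[1][1] + B[1][0] = 0 + 9 = 9) = 9 (attained at k = 1)
  C[1][1] = min over k of (A[1][0] + B[0][1] = 1 + 9 = 10, A[1][1] + B[1][1] = 0 + -5 = -5) = -5 (attained at k = 1)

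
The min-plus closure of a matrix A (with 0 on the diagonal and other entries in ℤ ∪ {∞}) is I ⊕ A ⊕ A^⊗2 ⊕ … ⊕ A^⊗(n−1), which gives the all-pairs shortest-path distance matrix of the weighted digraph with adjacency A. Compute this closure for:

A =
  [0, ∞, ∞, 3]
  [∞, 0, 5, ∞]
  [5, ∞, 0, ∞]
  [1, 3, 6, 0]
Closure =
  [0, 6, 9, 3]
  [10, 0, 5, 13]
  [5, 11, 0, 8]
  [1, 3, 6, 0]

This is the Floyd-Warshall all-pairs shortest-path computation. For each intermediate vertex k = 0, 1, …, 3, update dist[i][j] ← min(dist[i][j], dist[i][k] + dist[k][j]). The final matrix gives, for each (i, j), the minimum total weight of any directed path from i to j (possibly empty when i = j).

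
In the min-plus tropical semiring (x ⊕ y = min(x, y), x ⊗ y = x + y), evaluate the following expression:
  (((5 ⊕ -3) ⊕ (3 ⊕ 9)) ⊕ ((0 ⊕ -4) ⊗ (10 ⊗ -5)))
(((5 ⊕ -3) ⊕ (3 ⊕ 9)) ⊕ ((0 ⊕ -4) ⊗ (10 ⊗ -5))) = -3

Expand innermost to outermost. Recall ⊕ takes the minimum of its arguments and ⊗ takes their sum. Working out the expression (((5 ⊕ -3) ⊕ (3 ⊕ 9)) ⊕ ((0 ⊕ -4) ⊗ (10 ⊗ -5))) gives -3.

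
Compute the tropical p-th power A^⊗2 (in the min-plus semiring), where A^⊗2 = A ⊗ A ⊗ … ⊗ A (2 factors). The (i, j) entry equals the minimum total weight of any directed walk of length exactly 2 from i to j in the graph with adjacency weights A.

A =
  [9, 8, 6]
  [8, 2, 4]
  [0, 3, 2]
A^⊗2 =
  [6, 9, 8]
  [4, 4, 6]
  [2, 5, 4]

Each entry (A^⊗2)_ij equals the minimum over all length-2 walks i = v_0 → v_1 → … → v_2 = j of Σ_t A[v_t][v_{t+1}]. For example, for (i, j) = (0, 2) we minimise over 3 possible intermediate vertex sequences; the minimum is 8, attained along the walk 0 → 2 → 2.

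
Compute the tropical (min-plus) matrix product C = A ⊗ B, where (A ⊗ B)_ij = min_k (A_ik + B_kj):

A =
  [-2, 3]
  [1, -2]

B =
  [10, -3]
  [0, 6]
A ⊗ B =
  [3, -5]
  [-2, -2]

Apply the min-plus product entry-by-entry:
  C[0][0] = min over k of (A[0][0] + B[0][0] = -2 + 10 = 8, A[0][1] + B[1][0] = 3 + 0 = 3) = 3 (attained at k = 1)
  C[0][1] = min over k of (A[0][0] + B[0][1] = -2 + -3 = -5, A[0][1] + B[1][1] = 3 + 6 = 9) = -5 (attained at k = 0)
  C[1][0] = min over k of (A[1][0] + B[0][0] = 1 + 10 = 11, A[1][1] + B[1][0] = -2 + 0 = -2) = -2 (attained at k = 1)
  C[1][1] = min over k of (A[1][0] + B[0][1] = 1 + -3 = -2, A[1][1] + B[1][1] = -2 + 6 = 4) = -2 (attained at k = 0)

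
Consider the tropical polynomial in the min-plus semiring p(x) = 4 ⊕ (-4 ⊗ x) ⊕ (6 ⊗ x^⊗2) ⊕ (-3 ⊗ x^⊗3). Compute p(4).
p(4) = 0

A tropical monomial a ⊗ x^⊗i evaluates to a + i · x. Evaluating each term at x = 4:
  Term 0 contributes 4 + 0 · 4 = 4
  Term 1 contributes -4 + 1 · 4 = 0
  Term 2 contributes 6 + 2 · 4 = 14
  Term 3 contributes -3 + 3 · 4 = 9
p(4) = ⊕ of these = min[4, 0, 14, 9] = 0.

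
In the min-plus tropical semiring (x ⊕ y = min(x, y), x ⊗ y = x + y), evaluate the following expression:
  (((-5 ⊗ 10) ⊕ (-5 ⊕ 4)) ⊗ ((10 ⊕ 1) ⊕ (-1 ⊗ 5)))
(((-5 ⊗ 10) ⊕ (-5 ⊕ 4)) ⊗ ((10 ⊕ 1) ⊕ (-1 ⊗ 5))) = -4

Expand innermost to outermost. Recall ⊕ takes the minimum of its arguments and ⊗ takes their sum. Working out the expression (((-5 ⊗ 10) ⊕ (-5 ⊕ 4)) ⊗ ((10 ⊕ 1) ⊕ (-1 ⊗ 5))) gives -4.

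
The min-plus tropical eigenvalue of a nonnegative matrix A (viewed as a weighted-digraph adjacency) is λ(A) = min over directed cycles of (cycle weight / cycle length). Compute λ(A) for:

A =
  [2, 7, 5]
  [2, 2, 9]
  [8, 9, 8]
λ(A) = 2

Enumerate directed cycles and compute their means (weight / length). Sample:
  cycle 0 → 0: weight = 2, length = 1, mean = 2/1 ≈ 2.000
  cycle 1 → 1: weight = 2, length = 1, mean = 2/1 ≈ 2.000
  cycle 2 → 2: weight = 8, length = 1, mean = 8/1 ≈ 8.000
  cycle 0 → 1 → 0: weight = 9, length = 2, mean = 9/2 ≈ 4.500
  cycle 0 → 2 → 0: weight = 13, length = 2, mean = 13/2 ≈ 6.500
  cycle 1 → 0 → 1: weight = 9, length = 2, mean = 9/2 ≈ 4.500
Minimum mean = 2.000, attained e.g. along the cycle 0 → 0 with weight 2 and length 1. So λ(A) = 2/1 = 2.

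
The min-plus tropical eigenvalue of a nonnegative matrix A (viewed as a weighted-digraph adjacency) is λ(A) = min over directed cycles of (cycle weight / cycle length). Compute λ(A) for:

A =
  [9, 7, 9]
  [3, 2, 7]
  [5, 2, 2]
λ(A) = 2

Enumerate directed cycles and compute their means (weight / length). Sample:
  cycle 0 → 0: weight = 9, length = 1, mean = 9/1 ≈ 9.000
  cycle 1 → 1: weight = 2, length = 1, mean = 2/1 ≈ 2.000
  cycle 2 → 2: weight = 2, length = 1, mean = 2/1 ≈ 2.000
  cycle 0 → 1 → 0: weight = 10, length = 2, mean = 10/2 ≈ 5.000
  cycle 0 → 2 → 0: weight = 14, length = 2, mean = 14/2 ≈ 7.000
  cycle 1 → 0 → 1: weight = 10, length = 2, mean = 10/2 ≈ 5.000
Minimum mean = 2.000, attained e.g. along the cycle 1 → 1 with weight 2 and length 1. So λ(A) = 2/1 = 2.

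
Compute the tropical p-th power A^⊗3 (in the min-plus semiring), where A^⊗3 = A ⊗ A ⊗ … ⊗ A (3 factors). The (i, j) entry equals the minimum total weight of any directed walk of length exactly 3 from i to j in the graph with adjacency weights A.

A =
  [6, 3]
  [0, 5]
A^⊗3 =
  [8, 6]
  [3, 8]

Each entry (A^⊗3)_ij equals the minimum over all length-3 walks i = v_0 → v_1 → … → v_3 = j of Σ_t A[v_t][v_{t+1}]. For example, for (i, j) = (0, 1) we minimise over 4 possible intermediate vertex sequences; the minimum is 6, attained along the walk 0 → 1 → 0 → 1.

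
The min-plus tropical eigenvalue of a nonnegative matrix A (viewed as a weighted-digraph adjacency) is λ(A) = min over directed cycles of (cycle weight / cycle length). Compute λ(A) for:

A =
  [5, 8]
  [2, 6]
λ(A) = 5

Enumerate directed cycles and compute their means (weight / length). Sample:
  cycle 0 → 0: weight = 5, length = 1, mean = 5/1 ≈ 5.000
  cycle 1 → 1: weight = 6, length = 1, mean = 6/1 ≈ 6.000
  cycle 0 → 1 → 0: weight = 10, length = 2, mean = 10/2 ≈ 5.000
  cycle 1 → 0 → 1: weight = 10, length = 2, mean = 10/2 ≈ 5.000
Minimum mean = 5.000, attained e.g. along the cycle 0 → 0 with weight 5 and length 1. So λ(A) = 5/1 = 5.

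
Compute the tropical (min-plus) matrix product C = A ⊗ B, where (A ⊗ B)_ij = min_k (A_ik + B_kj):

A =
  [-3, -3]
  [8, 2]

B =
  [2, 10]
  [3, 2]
A ⊗ B =
  [-1, -1]
  [5, 4]

Apply the min-plus product entry-by-entry:
  C[0][0] = min over k of (A[0][0] + B[0][0] = -3 + 2 = -1, A[0][1] + B[1][0] = -3 + 3 = 0) = -1 (attained at k = 0)
  C[0][1] = min over k of (A[0][0] + B[0][1] = -3 + 10 = 7, A[0][1] + B[1][1] = -3 + 2 = -1) = -1 (attained at k = 1)
  C[1][0] = min over k of (A[1][0] + B[0][0] = 8 + 2 = 10, A[1][1] + B[1][0] = 2 + 3 = 5) = 5 (attained at k = 1)
  C[1][1] = min over k of (A[1][0] + B[0][1] = 8 + 10 = 18, A[1][1] + B[1][1] = 2 + 2 = 4) = 4 (attained at k = 1)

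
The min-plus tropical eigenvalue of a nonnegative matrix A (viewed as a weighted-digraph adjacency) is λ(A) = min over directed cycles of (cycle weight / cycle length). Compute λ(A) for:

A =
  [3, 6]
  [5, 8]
λ(A) = 3

Enumerate directed cycles and compute their means (weight / length). Sample:
  cycle 0 → 0: weight = 3, length = 1, mean = 3/1 ≈ 3.000
  cycle 1 → 1: weight = 8, length = 1, mean = 8/1 ≈ 8.000
  cycle 0 → 1 → 0: weight = 11, length = 2, mean = 11/2 ≈ 5.500
  cycle 1 → 0 → 1: weight = 11, length = 2, mean = 11/2 ≈ 5.500
Minimum mean = 3.000, attained e.g. along the cycle 0 → 0 with weight 3 and length 1. So λ(A) = 3/1 = 3.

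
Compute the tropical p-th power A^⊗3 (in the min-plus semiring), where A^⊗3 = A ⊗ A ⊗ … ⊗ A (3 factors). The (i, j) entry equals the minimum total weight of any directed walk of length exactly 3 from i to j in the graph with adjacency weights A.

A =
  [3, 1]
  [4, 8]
A^⊗3 =
  [8, 6]
  [9, 8]

Each entry (A^⊗3)_ij equals the minimum over all length-3 walks i = v_0 → v_1 → … → v_3 = j of Σ_t A[v_t][v_{t+1}]. For example, for (i, j) = (0, 1) we minimise over 4 possible intermediate vertex sequences; the minimum is 6, attained along the walk 0 → 1 → 0 → 1.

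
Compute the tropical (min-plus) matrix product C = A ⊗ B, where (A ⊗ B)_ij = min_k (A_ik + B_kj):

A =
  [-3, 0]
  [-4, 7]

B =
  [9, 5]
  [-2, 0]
A ⊗ B =
  [-2, 0]
  [5, 1]

Apply the min-plus product entry-by-entry:
  C[0][0] = min over k of (A[0][0] + B[0][0] = -3 + 9 = 6, A[0][1] + B[1][0] = 0 + -2 = -2) = -2 (attained at k = 1)
  C[0][1] = min over k of (A[0][0] + B[0][1] = -3 + 5 = 2, A[0][1] + B[1][1] = 0 + 0 = 0) = 0 (attained at k = 1)
  C[1][0] = min over k of (A[1][0] + B[0][0] = -4 + 9 = 5, A[1][1] + B[1][0] = 7 + -2 = 5) = 5 (attained at k = 0)
  C[1][1] = min over k of (A[1][0] + B[0][1] = -4 + 5 = 1, A[1][1] + B[1][1] = 7 + 0 = 7) = 1 (attained at k = 0)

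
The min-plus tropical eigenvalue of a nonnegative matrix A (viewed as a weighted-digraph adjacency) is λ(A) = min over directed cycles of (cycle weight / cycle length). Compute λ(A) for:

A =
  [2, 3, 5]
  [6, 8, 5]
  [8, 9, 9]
λ(A) = 2

Enumerate directed cycles and compute their means (weight / length). Sample:
  cycle 0 → 0: weight = 2, length = 1, mean = 2/1 ≈ 2.000
  cycle 1 → 1: weight = 8, length = 1, mean = 8/1 ≈ 8.000
  cycle 2 → 2: weight = 9, length = 1, mean = 9/1 ≈ 9.000
  cycle 0 → 1 → 0: weight = 9, length = 2, mean = 9/2 ≈ 4.500
  cycle 0 → 2 → 0: weight = 13, length = 2, mean = 13/2 ≈ 6.500
  cycle 1 → 0 → 1: weight = 9, length = 2, mean = 9/2 ≈ 4.500
Minimum mean = 2.000, attained e.g. along the cycle 0 → 0 with weight 2 and length 1. So λ(A) = 2/1 = 2.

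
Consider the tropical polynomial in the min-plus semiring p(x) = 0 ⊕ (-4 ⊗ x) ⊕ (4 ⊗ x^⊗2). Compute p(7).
p(7) = 0

A tropical monomial a ⊗ x^⊗i evaluates to a + i · x. Evaluating each term at x = 7:
  Term 0 contributes 0 + 0 · 7 = 0
  Term 1 contributes -4 + 1 · 7 = 3
  Term 2 contributes 4 + 2 · 7 = 18
p(7) = ⊕ of these = min[0, 3, 18] = 0.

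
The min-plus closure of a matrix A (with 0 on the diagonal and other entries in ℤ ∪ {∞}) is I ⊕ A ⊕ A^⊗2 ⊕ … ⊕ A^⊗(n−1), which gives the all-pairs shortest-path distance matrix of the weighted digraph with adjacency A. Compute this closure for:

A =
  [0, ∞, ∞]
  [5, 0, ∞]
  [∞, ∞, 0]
Closure =
  [0, ∞, ∞]
  [5, 0, ∞]
  [∞, ∞, 0]

This is the Floyd-Warshall all-pairs shortest-path computation. For each intermediate vertex k = 0, 1, …, 2, update dist[i][j] ← min(dist[i][j], dist[i][k] + dist[k][j]). The final matrix gives, for each (i, j), the minimum total weight of any directed path from i to j (possibly empty when i = j).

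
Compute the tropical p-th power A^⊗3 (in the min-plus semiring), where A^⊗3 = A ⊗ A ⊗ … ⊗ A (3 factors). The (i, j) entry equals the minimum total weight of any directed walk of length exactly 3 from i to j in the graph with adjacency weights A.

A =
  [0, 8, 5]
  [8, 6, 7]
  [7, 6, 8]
A^⊗3 =
  [0, 8, 5]
  [8, 16, 13]
  [7, 15, 12]

Each entry (A^⊗3)_ij equals the minimum over all length-3 walks i = v_0 → v_1 → … → v_3 = j of Σ_t A[v_t][v_{t+1}]. For example, for (i, j) = (0, 2) we minimise over 9 possible intermediate vertex sequences; the minimum is 5, attained along the walk 0 → 0 → 0 → 2.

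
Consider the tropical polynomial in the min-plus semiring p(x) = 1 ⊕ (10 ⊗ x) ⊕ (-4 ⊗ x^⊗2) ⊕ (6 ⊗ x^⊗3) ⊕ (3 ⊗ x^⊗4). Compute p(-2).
p(-2) = -8

A tropical monomial a ⊗ x^⊗i evaluates to a + i · x. Evaluating each term at x = -2:
  Term 0 contributes 1 + 0 · -2 = 1
  Term 1 contributes 10 + 1 · -2 = 8
  Term 2 contributes -4 + 2 · -2 = -8
  Term 3 contributes 6 + 3 · -2 = 0
  Term 4 contributes 3 + 4 · -2 = -5
p(-2) = ⊕ of these = min[1, 8, -8, 0, -5] = -8.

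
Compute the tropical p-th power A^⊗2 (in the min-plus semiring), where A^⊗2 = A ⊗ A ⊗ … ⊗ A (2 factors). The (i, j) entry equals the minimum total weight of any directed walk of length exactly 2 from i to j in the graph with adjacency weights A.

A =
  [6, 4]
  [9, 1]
A^⊗2 =
  [12, 5]
  [10, 2]

Each entry (A^⊗2)_ij equals the minimum over all length-2 walks i = v_0 → v_1 → … → v_2 = j of Σ_t A[v_t][v_{t+1}]. For example, for (i, j) = (0, 1) we minimise over 2 possible intermediate vertex sequences; the minimum is 5, attained along the walk 0 → 1 → 1.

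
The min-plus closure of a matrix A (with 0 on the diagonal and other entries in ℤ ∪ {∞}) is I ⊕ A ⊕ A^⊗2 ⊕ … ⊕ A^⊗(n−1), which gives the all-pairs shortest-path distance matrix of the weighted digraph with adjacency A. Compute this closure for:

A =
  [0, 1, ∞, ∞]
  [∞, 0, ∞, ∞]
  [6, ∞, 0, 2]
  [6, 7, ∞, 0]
Closure =
  [0, 1, ∞, ∞]
  [∞, 0, ∞, ∞]
  [6, 7, 0, 2]
  [6, 7, ∞, 0]

This is the Floyd-Warshall all-pairs shortest-path computation. For each intermediate vertex k = 0, 1, …, 3, update dist[i][j] ← min(dist[i][j], dist[i][k] + dist[k][j]). The final matrix gives, for each (i, j), the minimum total weight of any directed path from i to j (possibly empty when i = j).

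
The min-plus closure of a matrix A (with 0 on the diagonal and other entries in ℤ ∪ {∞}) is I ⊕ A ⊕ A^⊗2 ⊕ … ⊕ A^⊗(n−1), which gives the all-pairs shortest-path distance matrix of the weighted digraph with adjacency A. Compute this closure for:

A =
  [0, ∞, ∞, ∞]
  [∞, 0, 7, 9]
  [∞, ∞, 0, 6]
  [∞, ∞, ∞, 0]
Closure =
  [0, ∞, ∞, ∞]
  [∞, 0, 7, 9]
  [∞, ∞, 0, 6]
  [∞, ∞, ∞, 0]

This is the Floyd-Warshall all-pairs shortest-path computation. For each intermediate vertex k = 0, 1, …, 3, update dist[i][j] ← min(dist[i][j], dist[i][k] + dist[k][j]). The final matrix gives, for each (i, j), the minimum total weight of any directed path from i to j (possibly empty when i = j).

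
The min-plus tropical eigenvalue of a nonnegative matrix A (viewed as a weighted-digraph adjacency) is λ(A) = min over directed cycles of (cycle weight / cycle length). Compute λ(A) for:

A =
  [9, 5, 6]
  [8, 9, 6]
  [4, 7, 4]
λ(A) = 4

Enumerate directed cycles and compute their means (weight / length). Sample:
  cycle 0 → 0: weight = 9, length = 1, mean = 9/1 ≈ 9.000
  cycle 1 → 1: weight = 9, length = 1, mean = 9/1 ≈ 9.000
  cycle 2 → 2: weight = 4, length = 1, mean = 4/1 ≈ 4.000
  cycle 0 → 1 → 0: weight = 13, length = 2, mean = 13/2 ≈ 6.500
  cycle 0 → 2 → 0: weight = 10, length = 2, mean = 10/2 ≈ 5.000
  cycle 1 → 0 → 1: weight = 13, length = 2, mean = 13/2 ≈ 6.500
Minimum mean = 4.000, attained e.g. along the cycle 2 → 2 with weight 4 and length 1. So λ(A) = 4/1 = 4.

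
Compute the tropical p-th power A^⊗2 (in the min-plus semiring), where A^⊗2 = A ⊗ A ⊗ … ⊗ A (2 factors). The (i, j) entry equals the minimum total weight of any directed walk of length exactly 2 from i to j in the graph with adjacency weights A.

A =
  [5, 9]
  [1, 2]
A^⊗2 =
  [10, 11]
  [3, 4]

Each entry (A^⊗2)_ij equals the minimum over all length-2 walks i = v_0 → v_1 → … → v_2 = j of Σ_t A[v_t][v_{t+1}]. For example, for (i, j) = (0, 1) we minimise over 2 possible intermediate vertex sequences; the minimum is 11, attained along the walk 0 → 1 → 1.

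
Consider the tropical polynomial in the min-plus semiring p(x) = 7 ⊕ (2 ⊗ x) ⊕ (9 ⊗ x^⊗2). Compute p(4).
p(4) = 6

A tropical monomial a ⊗ x^⊗i evaluates to a + i · x. Evaluating each term at x = 4:
  Term 0 contributes 7 + 0 · 4 = 7
  Term 1 contributes 2 + 1 · 4 = 6
  Term 2 contributes 9 + 2 · 4 = 17
p(4) = ⊕ of these = min[7, 6, 17] = 6.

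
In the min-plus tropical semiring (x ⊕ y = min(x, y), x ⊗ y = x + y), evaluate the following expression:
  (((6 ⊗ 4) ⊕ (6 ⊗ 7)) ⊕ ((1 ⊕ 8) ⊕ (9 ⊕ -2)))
(((6 ⊗ 4) ⊕ (6 ⊗ 7)) ⊕ ((1 ⊕ 8) ⊕ (9 ⊕ -2))) = -2

Expand innermost to outermost. Recall ⊕ takes the minimum of its arguments and ⊗ takes their sum. Working out the expression (((6 ⊗ 4) ⊕ (6 ⊗ 7)) ⊕ ((1 ⊕ 8) ⊕ (9 ⊕ -2))) gives -2.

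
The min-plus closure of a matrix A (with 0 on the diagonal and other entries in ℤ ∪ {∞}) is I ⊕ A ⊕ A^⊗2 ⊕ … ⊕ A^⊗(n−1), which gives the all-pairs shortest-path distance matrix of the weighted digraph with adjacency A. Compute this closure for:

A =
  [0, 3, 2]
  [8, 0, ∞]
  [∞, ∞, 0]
Closure =
  [0, 3, 2]
  [8, 0, 10]
  [∞, ∞, 0]

This is the Floyd-Warshall all-pairs shortest-path computation. For each intermediate vertex k = 0, 1, …, 2, update dist[i][j] ← min(dist[i][j], dist[i][k] + dist[k][j]). The final matrix gives, for each (i, j), the minimum total weight of any directed path from i to j (possibly empty when i = j).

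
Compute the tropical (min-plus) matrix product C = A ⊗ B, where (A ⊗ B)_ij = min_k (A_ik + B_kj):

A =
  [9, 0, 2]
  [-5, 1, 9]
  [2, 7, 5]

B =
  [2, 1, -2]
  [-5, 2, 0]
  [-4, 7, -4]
A ⊗ B =
  [-5, 2, -2]
  [-4, -4, -7]
  [1, 3, 0]

Apply the min-plus product entry-by-entry:
  C[0][0] = min over k of (A[0][0] + B[0][0] = 9 + 2 = 11, A[0][1] + B[1][0] = 0 + -5 = -5, A[0][2] + B[2][0] = 2 + -4 = -2) = -5 (attained at k = 1)
  C[0][1] = min over k of (A[0][0] + B[0][1] = 9 + 1 = 10, A[0][1] + B[1][1] = 0 + 2 = 2, A[0][2] + B[2][1] = 2 + 7 = 9) = 2 (attained at k = 1)
  C[0][2] = min over k of (A[0][0] + B[0][2] = 9 + -2 = 7, A[0][1] + B[1][2] = 0 + 0 = 0, A[0][2] + B[2][2] = 2 + -4 = -2) = -2 (attained at k = 2)
  C[1][0] = min over k of (A[1][0] + B[0][0] = -5 + 2 = -3, A[1][1] + B[1][0] = 1 + -5 = -4, A[1][2] + B[2][0] = 9 + -4 = 5) = -4 (attained at k = 1)
  C[1][1] = min over k of (A[1][0] + B[0][1] = -5 + 1 = -4, A[1][1] + B[1][1] = 1 + 2 = 3, A[1][2] + B[2][1] = 9 + 7 = 16) = -4 (attained at k = 0)
  C[1][2] = min over k of (A[1][0] + B[0][2] = -5 + -2 = -7, A[1][1] + B[1][2] = 1 + 0 = 1, A[1][2] + B[2][2] = 9 + -4 = 5) = -7 (attained at k = 0)
  C[2][0] = min over k of (A[2][0] + B[0][0] = 2 + 2 = 4, A[2][1] + B[1][0] = 7 + -5 = 2, A[2][2] + B[2][0] = 5 + -4 = 1) = 1 (attained at k = 2)
  C[2][1] = min over k of (A[2][0] + B[0][1] = 2 + 1 = 3, A[2][1] + B[1][1] = 7 + 2 = 9, A[2][2] + B[2][1] = 5 + 7 = 12) = 3 (attained at k = 0)
  C[2][2] = min over k of (A[2][0] + B[0][2] = 2 + -2 = 0, A[2][1] + B[1][2] = 7 + 0 = 7, A[2][2] + B[2][2] = 5 + -4 = 1) = 0 (attained at k = 0)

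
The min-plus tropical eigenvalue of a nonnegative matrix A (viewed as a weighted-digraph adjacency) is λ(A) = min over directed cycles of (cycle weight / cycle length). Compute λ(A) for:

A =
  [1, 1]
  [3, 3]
λ(A) = 1

Enumerate directed cycles and compute their means (weight / length). Sample:
  cycle 0 → 0: weight = 1, length = 1, mean = 1/1 ≈ 1.000
  cycle 1 → 1: weight = 3, length = 1, mean = 3/1 ≈ 3.000
  cycle 0 → 1 → 0: weight = 4, length = 2, mean = 4/2 ≈ 2.000
  cycle 1 → 0 → 1: weight = 4, length = 2, mean = 4/2 ≈ 2.000
Minimum mean = 1.000, attained e.g. along the cycle 0 → 0 with weight 1 and length 1. So λ(A) = 1/1 = 1.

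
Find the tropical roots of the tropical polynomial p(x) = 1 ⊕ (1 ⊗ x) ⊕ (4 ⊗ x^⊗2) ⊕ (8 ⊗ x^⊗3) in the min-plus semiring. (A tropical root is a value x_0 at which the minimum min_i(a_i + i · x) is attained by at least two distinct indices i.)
Roots: {-4, -3, 0}

Each tropical root is a break point of the lower envelope of the lines y = a_i + i · x (there are 4 lines, with slopes 0, 1, ..., 3). Only the lines that attain the minimum somewhere contribute to roots; other lines are dominated. Here the surviving (envelope) indices are i = 3, i = 2, i = 1, i = 0.
Intersections between consecutive envelope lines give the roots: for adjacent envelope indices i < j the intersection is x = (a_i − a_j) / (j − i). Reading off the sorted break points: {-4, -3, 0}.
Verification: at each break x_0, at least two indices attain the minimum of min_i(a_i + i · x_0).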